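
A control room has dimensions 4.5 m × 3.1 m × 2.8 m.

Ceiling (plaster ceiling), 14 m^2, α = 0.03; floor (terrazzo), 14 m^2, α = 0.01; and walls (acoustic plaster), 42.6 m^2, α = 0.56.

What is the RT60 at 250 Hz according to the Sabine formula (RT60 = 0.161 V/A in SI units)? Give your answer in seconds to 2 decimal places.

Equivalent absorption area: A = 14×0.03 + 14×0.01 + 42.6×0.56 = 24.416 m^2.
V = 4.5·3.1·2.8 = 39.06 m³.
RT60 = 0.161 · V / A = 0.161 × 39.06 / 24.416 = 0.26 s.

0.26 s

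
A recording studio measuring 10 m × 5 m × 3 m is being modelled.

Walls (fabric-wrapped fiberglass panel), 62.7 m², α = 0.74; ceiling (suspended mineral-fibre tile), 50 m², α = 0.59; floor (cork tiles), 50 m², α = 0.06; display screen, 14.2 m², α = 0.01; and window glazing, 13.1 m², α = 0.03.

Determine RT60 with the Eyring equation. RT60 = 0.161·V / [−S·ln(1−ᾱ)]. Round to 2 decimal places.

0.23 sec

Total surface area S = 62.7 + 50 + 50 + 14.2 + 13.1 = 190.0 m².
Absorption A = 62.7·0.74 + 50·0.59 + 50·0.06 + 14.2·0.01 + 13.1·0.03 = 79.433 sabins.
ᾱ = 79.433 / 190.0 = 0.4181.
Eyring denominator: −S ln(1−ᾱ) = 102.877.
V = 10 × 5 × 3 = 150 m³.
T = 0.161·V/[−S·ln(1−ᾱ)] = 0.161·150/102.877 = 0.23 s.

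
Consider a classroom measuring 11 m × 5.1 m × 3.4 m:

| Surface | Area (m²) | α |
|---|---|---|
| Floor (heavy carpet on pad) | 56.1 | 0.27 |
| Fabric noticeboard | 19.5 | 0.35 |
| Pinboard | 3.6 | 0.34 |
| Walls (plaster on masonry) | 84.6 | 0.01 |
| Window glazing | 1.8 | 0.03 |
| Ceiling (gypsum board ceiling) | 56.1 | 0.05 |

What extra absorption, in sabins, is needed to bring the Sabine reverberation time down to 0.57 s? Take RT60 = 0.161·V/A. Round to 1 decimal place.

27.0 sabins

A₁ = Σ Sᵢαᵢ = 56.1*0.27 + 19.5*0.35 + 3.6*0.34 + 84.6*0.01 + 1.8*0.03 + 56.1*0.05 = 26.901 sabins.
V = 190.74 m³. Required absorption A₂ = 0.161 × 190.74 / 0.57 = 53.876 sabins.
ΔA = A₂ − A₁ = 53.876 − 26.901 = 27.0 sabins.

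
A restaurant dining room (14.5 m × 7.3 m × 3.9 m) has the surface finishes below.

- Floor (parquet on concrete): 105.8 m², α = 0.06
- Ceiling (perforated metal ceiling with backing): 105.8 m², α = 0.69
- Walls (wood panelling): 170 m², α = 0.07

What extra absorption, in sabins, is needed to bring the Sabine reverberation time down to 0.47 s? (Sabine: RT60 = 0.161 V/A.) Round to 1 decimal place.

50.2 sabins

Summing Sᵢαᵢ: 6.348 + 73.002 + 11.900 → A₁ = 91.250 sabins.
For T = 0.47 s, need A₂ = 0.161·V/T = 0.161·412.815/0.47 = 141.411 sabins.
ΔA = A₂ − A₁ = 141.411 − 91.250 = 50.2 sabins.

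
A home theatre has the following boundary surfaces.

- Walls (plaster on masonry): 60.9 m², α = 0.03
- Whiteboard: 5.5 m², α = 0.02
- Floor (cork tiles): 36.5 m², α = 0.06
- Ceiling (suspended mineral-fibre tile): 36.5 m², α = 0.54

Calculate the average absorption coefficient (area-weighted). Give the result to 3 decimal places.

0.171

Total surface area S = 139.4 m².
A = 60.9·0.03 + 5.5·0.02 + 36.5·0.06 + 36.5·0.54 = 23.837 sabins.
ᾱ = A/S = 0.171.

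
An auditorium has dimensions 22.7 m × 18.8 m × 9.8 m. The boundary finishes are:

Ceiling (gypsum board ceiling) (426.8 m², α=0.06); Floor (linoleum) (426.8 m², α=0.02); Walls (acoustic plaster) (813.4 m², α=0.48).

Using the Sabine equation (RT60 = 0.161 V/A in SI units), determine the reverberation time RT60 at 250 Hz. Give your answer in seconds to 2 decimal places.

Equivalent absorption area: A = 426.8·0.06 + 426.8·0.02 + 813.4·0.48 = 424.576 m².
Volume V = 22.7 × 18.8 × 9.8 = 4182.248 m³.
Sabine: RT60 = 0.161 × 4182.248 / 424.576 = 1.59 s.

1.59 s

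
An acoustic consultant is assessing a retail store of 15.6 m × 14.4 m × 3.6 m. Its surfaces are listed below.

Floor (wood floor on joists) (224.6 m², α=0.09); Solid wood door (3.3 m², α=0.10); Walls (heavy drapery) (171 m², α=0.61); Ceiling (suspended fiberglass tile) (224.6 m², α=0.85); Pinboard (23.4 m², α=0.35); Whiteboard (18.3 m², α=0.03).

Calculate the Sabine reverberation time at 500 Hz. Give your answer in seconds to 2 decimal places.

Equivalent absorption area: A = 224.6·0.09 + 3.3·0.10 + 171·0.61 + 224.6·0.85 + 23.4·0.35 + 18.3·0.03 = 324.503 m².
V = 15.6·14.4·3.6 = 808.704 m³.
T = 0.161 V/A = 0.161·808.704/324.503 = 0.40 s.

0.40 s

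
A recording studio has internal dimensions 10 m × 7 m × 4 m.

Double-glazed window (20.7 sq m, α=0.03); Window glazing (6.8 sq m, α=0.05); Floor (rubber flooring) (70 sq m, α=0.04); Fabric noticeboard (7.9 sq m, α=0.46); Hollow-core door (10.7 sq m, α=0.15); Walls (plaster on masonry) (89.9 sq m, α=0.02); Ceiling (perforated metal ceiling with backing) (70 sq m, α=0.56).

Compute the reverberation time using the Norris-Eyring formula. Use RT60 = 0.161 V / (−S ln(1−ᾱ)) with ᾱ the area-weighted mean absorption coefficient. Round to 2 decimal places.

Total surface area S = 20.7 + 6.8 + 70 + 7.9 + 10.7 + 89.9 + 70 = 276.0 sq m.
Absorption A = 20.7×0.03 + 6.8×0.05 + 70×0.04 + 7.9×0.46 + 10.7×0.15 + 89.9×0.02 + 70×0.56 = 49.998 sabins.
ᾱ = 49.998 / 276.0 = 0.1812.
Eyring denominator: −S ln(1−ᾱ) = 55.177.
V = 10 × 7 × 4 = 280 m³.
T = 0.161·V/[−S·ln(1−ᾱ)] = 0.161·280/55.177 = 0.82 s.

0.82 s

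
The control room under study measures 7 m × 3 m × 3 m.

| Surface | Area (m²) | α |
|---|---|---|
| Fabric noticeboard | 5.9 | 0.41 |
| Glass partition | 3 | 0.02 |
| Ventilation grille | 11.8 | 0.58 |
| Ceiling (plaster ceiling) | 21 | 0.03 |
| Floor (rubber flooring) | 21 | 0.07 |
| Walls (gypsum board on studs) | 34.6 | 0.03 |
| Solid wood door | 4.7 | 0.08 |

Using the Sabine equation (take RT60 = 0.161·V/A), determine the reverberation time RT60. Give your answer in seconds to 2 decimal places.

0.79 seconds

Total absorption A = 5.9*0.41 + 3*0.02 + 11.8*0.58 + 21*0.03 + 21*0.07 + 34.6*0.03 + 4.7*0.08
  = 2.419 + 0.060 + 6.844 + 0.630 + 1.470 + 1.038 + 0.376 = 12.837 m² sabins.
V = 7·3·3 = 63 m³.
T = 0.161 V/A = 0.161·63/12.837 = 0.79 s.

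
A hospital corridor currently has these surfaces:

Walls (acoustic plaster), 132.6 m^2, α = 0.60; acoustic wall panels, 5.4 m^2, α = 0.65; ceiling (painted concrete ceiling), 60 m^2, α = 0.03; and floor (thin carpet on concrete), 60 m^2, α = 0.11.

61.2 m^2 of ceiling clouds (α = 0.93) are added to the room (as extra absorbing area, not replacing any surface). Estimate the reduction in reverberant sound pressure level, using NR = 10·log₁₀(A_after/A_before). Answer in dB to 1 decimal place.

Summing Sᵢαᵢ: 79.560 + 3.510 + 1.800 + 6.600 → A_before = 91.470 sabins.
Treatment contributes 61.2·0.93 = 56.916 sabins.
New total A_after = 148.386 sabins.
NR = 10·log₁₀(148.386/91.470) = 2.1 dB.

2.1 dB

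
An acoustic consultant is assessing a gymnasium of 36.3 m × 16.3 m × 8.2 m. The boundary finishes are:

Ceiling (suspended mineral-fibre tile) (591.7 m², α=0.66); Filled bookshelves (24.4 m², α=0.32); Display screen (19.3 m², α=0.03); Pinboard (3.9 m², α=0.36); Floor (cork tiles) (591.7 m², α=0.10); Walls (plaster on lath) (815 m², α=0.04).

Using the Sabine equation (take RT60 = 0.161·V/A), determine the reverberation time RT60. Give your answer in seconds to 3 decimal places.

Equivalent absorption area: A = 591.7*0.66 + 24.4*0.32 + 19.3*0.03 + 3.9*0.36 + 591.7*0.10 + 815*0.04 = 492.083 m².
V = 36.3·16.3·8.2 = 4851.858 m³.
Sabine: RT60 = 0.161 × 4851.858 / 492.083 = 1.587 s.

1.587 seconds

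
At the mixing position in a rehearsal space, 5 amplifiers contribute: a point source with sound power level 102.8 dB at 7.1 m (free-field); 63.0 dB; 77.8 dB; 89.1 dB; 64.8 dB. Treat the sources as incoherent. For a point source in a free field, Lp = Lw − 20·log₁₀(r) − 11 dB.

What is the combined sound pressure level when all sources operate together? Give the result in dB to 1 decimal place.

89.6 dB

Source at 7.1 m: Lp = 102.8 − 20·log₁₀(7.1) − 11 = 74.8 dB.
Sum in the linear (power) domain: Σ 10^(Lᵢ/10) = 10^(74.8/10) + 10^(63.0/10) + 10^(77.8/10) + 10^(89.1/10) + 10^(64.8/10) = 9.083e+08.
Back to dB: 10·log₁₀ Σ = 89.6 dB.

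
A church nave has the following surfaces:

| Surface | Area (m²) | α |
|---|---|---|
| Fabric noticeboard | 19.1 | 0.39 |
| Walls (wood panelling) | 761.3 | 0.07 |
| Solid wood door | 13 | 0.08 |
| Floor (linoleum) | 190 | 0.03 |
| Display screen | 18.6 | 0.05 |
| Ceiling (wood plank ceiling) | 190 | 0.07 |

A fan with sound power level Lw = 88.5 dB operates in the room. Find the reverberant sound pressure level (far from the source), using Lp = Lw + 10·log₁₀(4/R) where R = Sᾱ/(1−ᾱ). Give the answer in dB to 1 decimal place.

75.1 dB

Σ(Sᵢαᵢ) = 19.1·0.39 + 761.3·0.07 + 13·0.08 + 190·0.03 + 18.6·0.05 + 190·0.07 = 81.710; total area S = 1192.0 m².
ᾱ = 0.0685, so room constant R = A/(1−ᾱ) = 87.719 m².
Lp = 88.5 + 10·log₁₀(4/87.719) = 88.5 + (-13.41) = 75.1 dB.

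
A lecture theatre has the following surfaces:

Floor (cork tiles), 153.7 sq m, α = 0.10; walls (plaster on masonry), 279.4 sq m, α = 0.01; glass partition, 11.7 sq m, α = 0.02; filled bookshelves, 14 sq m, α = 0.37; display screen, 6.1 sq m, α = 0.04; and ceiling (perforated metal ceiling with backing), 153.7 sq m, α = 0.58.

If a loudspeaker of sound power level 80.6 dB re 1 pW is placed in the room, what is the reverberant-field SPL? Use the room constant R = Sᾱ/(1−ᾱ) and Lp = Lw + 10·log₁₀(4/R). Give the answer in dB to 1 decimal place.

A = 112.968 sabins; S = 618.6 sq m.
ᾱ = 112.968/618.6 = 0.1826; R = Sᾱ/(1−ᾱ) = 112.968/(1−0.1826) = 138.204 sq m.
Lp = 80.6 + 10·log₁₀(4/138.204) = 80.6 + (-15.38) = 65.2 dB.

65.2 dB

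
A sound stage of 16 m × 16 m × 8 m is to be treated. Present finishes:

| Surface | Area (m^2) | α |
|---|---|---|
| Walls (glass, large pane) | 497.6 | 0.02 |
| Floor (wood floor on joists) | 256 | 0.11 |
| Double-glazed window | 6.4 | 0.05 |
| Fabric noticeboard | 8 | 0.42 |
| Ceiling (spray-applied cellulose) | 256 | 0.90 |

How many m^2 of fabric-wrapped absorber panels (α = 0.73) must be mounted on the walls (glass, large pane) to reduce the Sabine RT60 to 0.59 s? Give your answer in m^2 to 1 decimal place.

Total absorption A₁ = 497.6×0.02 + 256×0.11 + 6.4×0.05 + 8×0.42 + 256×0.90
  = 9.952 + 28.160 + 0.320 + 3.360 + 230.400 = 272.192 m^2 sabins.
Required A₂ = 0.161·2048/0.59 = 558.861 sabins.
ΔA needed = 558.861 − 272.192 = 286.669 sabins.
Each m^2 of panel replacing the walls (glass, large pane) adds (0.73 − 0.02) = 0.71 sabins.
Area = ΔA/Δα = 286.669/0.71 = 403.8 m^2.

403.8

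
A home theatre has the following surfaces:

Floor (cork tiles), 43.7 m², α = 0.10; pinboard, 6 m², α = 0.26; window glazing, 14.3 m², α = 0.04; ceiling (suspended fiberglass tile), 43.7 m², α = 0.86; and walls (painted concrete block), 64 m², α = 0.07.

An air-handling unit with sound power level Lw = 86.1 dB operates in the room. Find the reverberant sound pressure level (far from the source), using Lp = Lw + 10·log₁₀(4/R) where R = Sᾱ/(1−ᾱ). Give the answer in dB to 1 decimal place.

73.8 dB

A = 48.564 sabins; S = 171.7 m².
ᾱ = 0.2828, so room constant R = A/(1−ᾱ) = 67.713 m².
Lp = Lw + 10 log₁₀(4/R) = 86.1 -12.29 = 73.8 dB.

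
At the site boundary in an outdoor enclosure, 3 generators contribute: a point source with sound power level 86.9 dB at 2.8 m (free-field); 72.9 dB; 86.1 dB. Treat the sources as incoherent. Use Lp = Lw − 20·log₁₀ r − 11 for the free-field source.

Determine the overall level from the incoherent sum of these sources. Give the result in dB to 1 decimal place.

Source at 2.8 m: Lp = 86.9 − 20·log₁₀(2.8) − 11 = 67.0 dB.
Converting to relative power and adding: 10^(67.0/10) + 10^(72.9/10) + 10^(86.1/10) = 4.319e+08.
Back to dB: 10·log₁₀ Σ = 86.4 dB.

86.4 dB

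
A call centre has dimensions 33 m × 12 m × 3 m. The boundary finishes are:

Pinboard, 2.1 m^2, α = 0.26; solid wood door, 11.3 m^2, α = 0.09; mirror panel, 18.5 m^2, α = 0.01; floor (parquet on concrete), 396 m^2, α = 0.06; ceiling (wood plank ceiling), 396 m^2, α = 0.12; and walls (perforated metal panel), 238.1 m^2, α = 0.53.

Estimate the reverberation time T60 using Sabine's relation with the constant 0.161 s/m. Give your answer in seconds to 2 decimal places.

0.96 s

A = Σ Sᵢαᵢ = 2.1*0.26 + 11.3*0.09 + 18.5*0.01 + 396*0.06 + 396*0.12 + 238.1*0.53 = 199.221 sabins.
Volume V = 33 × 12 × 3 = 1188 m³.
Sabine: RT60 = 0.161 × 1188 / 199.221 = 0.96 s.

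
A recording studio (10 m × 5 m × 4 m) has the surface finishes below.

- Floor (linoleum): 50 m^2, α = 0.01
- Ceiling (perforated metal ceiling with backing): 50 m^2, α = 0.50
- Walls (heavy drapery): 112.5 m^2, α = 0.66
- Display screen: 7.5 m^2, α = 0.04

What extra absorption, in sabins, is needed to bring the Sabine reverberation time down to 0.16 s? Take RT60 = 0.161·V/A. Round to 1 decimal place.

101.2 sabins

Equivalent absorption area: A₁ = 50*0.01 + 50*0.50 + 112.5*0.66 + 7.5*0.04 = 100.050 m^2.
For T = 0.16 s, need A₂ = 0.161·V/T = 0.161·200/0.16 = 201.250 sabins.
Additional absorption ΔA = 201.250 − 100.050 = 101.2 sabins.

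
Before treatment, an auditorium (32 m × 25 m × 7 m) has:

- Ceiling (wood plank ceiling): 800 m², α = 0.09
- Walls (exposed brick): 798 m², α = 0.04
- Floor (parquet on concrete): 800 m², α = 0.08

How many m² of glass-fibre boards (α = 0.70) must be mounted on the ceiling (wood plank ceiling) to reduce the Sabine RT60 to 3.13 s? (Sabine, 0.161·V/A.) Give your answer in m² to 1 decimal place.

Equivalent absorption area: A₁ = 800*0.09 + 798*0.04 + 800*0.08 = 167.920 m².
V = 5600 m³. Target absorption A₂ = 0.161 × 5600 / 3.13 = 288.051 sabins.
ΔA needed = 288.051 − 167.920 = 120.131 sabins.
Each m² of panel replacing the ceiling (wood plank ceiling) adds (0.70 − 0.09) = 0.61 sabins.
Panel area = 120.131 / 0.61 = 196.9 m².

196.9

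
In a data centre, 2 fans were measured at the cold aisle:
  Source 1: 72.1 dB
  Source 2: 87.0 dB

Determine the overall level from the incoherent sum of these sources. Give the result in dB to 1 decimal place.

87.1 dB

Converting to relative power and adding: 10^(72.1/10) + 10^(87.0/10) = 5.174e+08.
Combined level = 10 log₁₀(5.174e+08) = 87.1 dB.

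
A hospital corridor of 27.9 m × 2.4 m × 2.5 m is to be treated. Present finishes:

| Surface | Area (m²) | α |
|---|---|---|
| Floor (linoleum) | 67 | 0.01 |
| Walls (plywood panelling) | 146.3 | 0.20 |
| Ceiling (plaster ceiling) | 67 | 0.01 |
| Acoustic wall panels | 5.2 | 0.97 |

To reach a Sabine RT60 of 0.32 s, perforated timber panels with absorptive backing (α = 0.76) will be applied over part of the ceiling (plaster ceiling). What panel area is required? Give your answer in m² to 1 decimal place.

Total absorption A₁ = 67·0.01 + 146.3·0.20 + 67·0.01 + 5.2·0.97
  = 0.670 + 29.260 + 0.670 + 5.044 = 35.644 m² sabins.
Required A₂ = 0.161·167.4/0.32 = 84.223 sabins.
Absorption to add: 84.223 − 35.644 = 48.579 sabins.
Each m² of panel replacing the ceiling (plaster ceiling) adds (0.76 − 0.01) = 0.75 sabins.
Panel area = 48.579 / 0.75 = 64.8 m².

64.8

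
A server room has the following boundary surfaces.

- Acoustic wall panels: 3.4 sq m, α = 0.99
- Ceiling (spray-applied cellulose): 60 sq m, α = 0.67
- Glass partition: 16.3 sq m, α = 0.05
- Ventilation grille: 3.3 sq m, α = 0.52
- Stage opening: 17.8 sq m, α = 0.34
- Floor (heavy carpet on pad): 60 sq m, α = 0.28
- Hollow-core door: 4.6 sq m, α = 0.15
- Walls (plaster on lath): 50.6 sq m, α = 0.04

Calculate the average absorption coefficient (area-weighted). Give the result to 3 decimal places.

S = Σ Sᵢ = 3.4 + 60 + 16.3 + 3.3 + 17.8 + 60 + 4.6 + 50.6 = 216.0 sq m.
Weighted sum Σ Sα = 71.663.
ᾱ = 71.663 / 216.0 = 0.332.

0.332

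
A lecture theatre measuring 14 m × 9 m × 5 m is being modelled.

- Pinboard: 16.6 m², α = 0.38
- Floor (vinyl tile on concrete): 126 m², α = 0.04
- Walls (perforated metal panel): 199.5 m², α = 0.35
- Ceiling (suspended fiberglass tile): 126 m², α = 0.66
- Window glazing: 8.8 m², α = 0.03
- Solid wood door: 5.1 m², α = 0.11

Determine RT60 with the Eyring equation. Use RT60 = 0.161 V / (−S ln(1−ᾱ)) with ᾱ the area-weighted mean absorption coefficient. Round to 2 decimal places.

0.50 s

Total surface area S = 16.6 + 126 + 199.5 + 126 + 8.8 + 5.1 = 482.0 m².
Absorption A = 16.6×0.38 + 126×0.04 + 199.5×0.35 + 126×0.66 + 8.8×0.03 + 5.1×0.11 = 165.158 sabins.
ᾱ = 165.158 / 482.0 = 0.3427.
−S·ln(1−ᾱ) = −482.0 × ln(1 − 0.3427) = 202.254.
V = 14 × 9 × 5 = 630 m³.
T = 0.161·V/[−S·ln(1−ᾱ)] = 0.161·630/202.254 = 0.50 s.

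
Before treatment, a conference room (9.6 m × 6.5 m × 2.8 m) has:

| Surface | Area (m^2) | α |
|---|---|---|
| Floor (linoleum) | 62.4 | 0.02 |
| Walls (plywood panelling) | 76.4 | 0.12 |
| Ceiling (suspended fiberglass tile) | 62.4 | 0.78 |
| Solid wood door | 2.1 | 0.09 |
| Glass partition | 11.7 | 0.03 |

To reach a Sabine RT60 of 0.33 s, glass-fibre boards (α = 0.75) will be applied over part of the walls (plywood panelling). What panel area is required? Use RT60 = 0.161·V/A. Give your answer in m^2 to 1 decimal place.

Total absorption A₁ = 62.4*0.02 + 76.4*0.12 + 62.4*0.78 + 2.1*0.09 + 11.7*0.03
  = 1.248 + 9.168 + 48.672 + 0.189 + 0.351 = 59.628 m^2 sabins.
V = 174.72 m³. Target absorption A₂ = 0.161 × 174.72 / 0.33 = 85.242 sabins.
ΔA needed = 85.242 − 59.628 = 25.614 sabins.
Net gain per m^2: Δα = 0.75 − 0.12 = 0.63.
Area = ΔA/Δα = 25.614/0.63 = 40.7 m^2.

40.7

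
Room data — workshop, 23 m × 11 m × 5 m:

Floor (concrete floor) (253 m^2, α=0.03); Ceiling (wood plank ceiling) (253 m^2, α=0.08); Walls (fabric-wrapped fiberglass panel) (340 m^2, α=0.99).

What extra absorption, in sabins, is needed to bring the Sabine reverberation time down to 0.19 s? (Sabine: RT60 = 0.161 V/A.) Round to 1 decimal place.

707.5 sabins

A₁ = Σ Sᵢαᵢ = 253·0.03 + 253·0.08 + 340·0.99 = 364.430 sabins.
For T = 0.19 s, need A₂ = 0.161·V/T = 0.161·1265/0.19 = 1071.921 sabins.
Additional absorption ΔA = 1071.921 − 364.430 = 707.5 sabins.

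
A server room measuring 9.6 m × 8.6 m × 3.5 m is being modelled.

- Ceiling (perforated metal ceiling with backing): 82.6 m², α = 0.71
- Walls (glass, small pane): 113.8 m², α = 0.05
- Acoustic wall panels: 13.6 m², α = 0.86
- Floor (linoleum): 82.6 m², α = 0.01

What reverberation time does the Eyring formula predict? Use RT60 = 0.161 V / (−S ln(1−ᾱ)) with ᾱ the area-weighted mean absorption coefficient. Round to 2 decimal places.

0.52 s

S = Σ Sᵢ = 292.6 m².
Σ(Sᵢαᵢ) = 82.6·0.71 + 113.8·0.05 + 13.6·0.86 + 82.6·0.01 = 76.858.
Mean coefficient ᾱ = A/S = 0.2627.
Eyring denominator: −S ln(1−ᾱ) = 89.173.
V = 9.6 × 8.6 × 3.5 = 288.96 m³.
T = 0.161·V/[−S·ln(1−ᾱ)] = 0.161·288.96/89.173 = 0.52 s.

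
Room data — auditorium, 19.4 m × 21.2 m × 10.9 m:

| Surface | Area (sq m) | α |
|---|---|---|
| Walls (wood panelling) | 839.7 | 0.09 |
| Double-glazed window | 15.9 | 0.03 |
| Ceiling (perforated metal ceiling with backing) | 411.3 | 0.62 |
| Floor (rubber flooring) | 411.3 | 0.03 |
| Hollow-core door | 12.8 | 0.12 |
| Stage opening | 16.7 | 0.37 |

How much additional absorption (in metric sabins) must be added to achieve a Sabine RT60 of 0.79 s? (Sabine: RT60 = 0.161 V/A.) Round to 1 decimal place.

Equivalent absorption area: A₁ = 839.7*0.09 + 15.9*0.03 + 411.3*0.62 + 411.3*0.03 + 12.8*0.12 + 16.7*0.37 = 351.110 sq m.
V = 4482.952 m³. Required absorption A₂ = 0.161 × 4482.952 / 0.79 = 913.614 sabins.
Additional absorption ΔA = 913.614 − 351.110 = 562.5 sabins.

562.5 sabins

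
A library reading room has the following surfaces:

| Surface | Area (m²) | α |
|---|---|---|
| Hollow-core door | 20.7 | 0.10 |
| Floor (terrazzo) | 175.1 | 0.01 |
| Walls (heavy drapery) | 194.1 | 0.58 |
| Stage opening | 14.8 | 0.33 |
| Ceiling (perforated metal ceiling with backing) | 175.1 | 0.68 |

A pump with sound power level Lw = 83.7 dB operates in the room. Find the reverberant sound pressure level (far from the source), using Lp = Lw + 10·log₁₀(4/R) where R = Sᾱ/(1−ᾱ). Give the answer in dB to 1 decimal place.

63.6 dB

Σ(Sᵢαᵢ) = 20.7·0.10 + 175.1·0.01 + 194.1·0.58 + 14.8·0.33 + 175.1·0.68 = 240.351; total area S = 579.8 m².
ᾱ = 240.351/579.8 = 0.4145; R = Sᾱ/(1−ᾱ) = 240.351/(1−0.4145) = 410.506 m².
Lp = 83.7 + 10·log₁₀(4/410.506) = 83.7 + (-20.11) = 63.6 dB.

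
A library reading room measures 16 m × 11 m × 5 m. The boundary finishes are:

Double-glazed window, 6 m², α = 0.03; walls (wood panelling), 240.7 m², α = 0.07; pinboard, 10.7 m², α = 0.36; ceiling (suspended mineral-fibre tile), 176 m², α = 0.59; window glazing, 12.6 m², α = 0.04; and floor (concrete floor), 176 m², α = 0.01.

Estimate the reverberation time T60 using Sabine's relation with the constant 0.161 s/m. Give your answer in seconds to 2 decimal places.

1.12 s

Summing Sᵢαᵢ: 0.180 + 16.849 + 3.852 + 103.840 + 0.504 + 1.760 → A = 126.985 sabins.
Volume V = 16 × 11 × 5 = 880 m³.
RT60 = 0.161 · V / A = 0.161 × 880 / 126.985 = 1.12 s.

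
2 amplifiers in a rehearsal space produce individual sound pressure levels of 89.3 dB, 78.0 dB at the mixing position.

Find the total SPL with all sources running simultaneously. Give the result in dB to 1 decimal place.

Sum in the linear (power) domain: Σ 10^(Lᵢ/10) = 10^(89.3/10) + 10^(78.0/10) = 9.142e+08.
Back to dB: 10·log₁₀ Σ = 89.6 dB.

89.6 dB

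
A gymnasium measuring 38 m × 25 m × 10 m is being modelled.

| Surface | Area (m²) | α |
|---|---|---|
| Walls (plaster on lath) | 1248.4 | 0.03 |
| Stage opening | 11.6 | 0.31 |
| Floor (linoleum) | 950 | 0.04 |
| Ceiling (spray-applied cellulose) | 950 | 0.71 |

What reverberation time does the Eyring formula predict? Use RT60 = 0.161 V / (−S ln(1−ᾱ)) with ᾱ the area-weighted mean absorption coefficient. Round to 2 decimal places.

Total surface area S = 1248.4 + 11.6 + 950 + 950 = 3160.0 m².
Σ(Sᵢαᵢ) = 1248.4·0.03 + 11.6·0.31 + 950·0.04 + 950·0.71 = 753.548.
Mean coefficient ᾱ = A/S = 0.2385.
−S·ln(1−ᾱ) = −3160.0 × ln(1 − 0.2385) = 860.990.
V = 38 × 25 × 10 = 9500 m³.
T = 0.161·V/[−S·ln(1−ᾱ)] = 0.161·9500/860.990 = 1.78 s.

1.78 s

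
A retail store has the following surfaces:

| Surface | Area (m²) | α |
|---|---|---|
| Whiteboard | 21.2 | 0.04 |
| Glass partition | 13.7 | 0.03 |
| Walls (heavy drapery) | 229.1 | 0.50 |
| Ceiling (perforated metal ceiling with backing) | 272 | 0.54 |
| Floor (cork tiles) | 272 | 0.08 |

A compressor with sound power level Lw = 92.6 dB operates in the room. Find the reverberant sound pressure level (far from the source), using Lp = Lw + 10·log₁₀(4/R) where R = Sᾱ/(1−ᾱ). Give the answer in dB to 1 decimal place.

72.2 dB

A = 284.449 sabins; S = 808.0 m².
ᾱ = 284.449/808.0 = 0.3520; R = Sᾱ/(1−ᾱ) = 284.449/(1−0.3520) = 438.965 m².
Lp = Lw + 10 log₁₀(4/R) = 92.6 -20.40 = 72.2 dB.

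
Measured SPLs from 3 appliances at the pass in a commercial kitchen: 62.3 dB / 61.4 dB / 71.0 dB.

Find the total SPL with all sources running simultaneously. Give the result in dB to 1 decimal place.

Sum in the linear (power) domain: Σ 10^(Lᵢ/10) = 10^(62.3/10) + 10^(61.4/10) + 10^(71.0/10) = 1.567e+07.
Combined level = 10 log₁₀(1.567e+07) = 72.0 dB.

72.0 dB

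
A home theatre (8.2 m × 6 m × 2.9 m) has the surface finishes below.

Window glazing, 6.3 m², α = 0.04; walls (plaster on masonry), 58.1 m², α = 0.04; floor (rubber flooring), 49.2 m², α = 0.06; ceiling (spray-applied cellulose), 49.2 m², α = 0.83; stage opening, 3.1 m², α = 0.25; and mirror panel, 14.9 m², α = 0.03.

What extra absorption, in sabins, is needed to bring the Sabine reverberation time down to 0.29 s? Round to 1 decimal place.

A₁ = Σ Sᵢαᵢ = 6.3*0.04 + 58.1*0.04 + 49.2*0.06 + 49.2*0.83 + 3.1*0.25 + 14.9*0.03 = 47.586 sabins.
Target A₂ = 0.161·142.68/0.29 = 79.212 sabins (V = 142.68 m³).
ΔA = A₂ − A₁ = 79.212 − 47.586 = 31.6 sabins.

31.6 sabins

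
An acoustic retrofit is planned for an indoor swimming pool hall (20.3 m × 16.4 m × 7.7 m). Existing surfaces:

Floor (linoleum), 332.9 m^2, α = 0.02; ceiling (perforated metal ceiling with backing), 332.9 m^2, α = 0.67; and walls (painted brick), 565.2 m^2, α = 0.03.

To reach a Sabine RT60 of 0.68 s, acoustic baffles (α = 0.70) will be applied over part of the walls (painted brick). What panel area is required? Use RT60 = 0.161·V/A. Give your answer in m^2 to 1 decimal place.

Equivalent absorption area: A₁ = 332.9·0.02 + 332.9·0.67 + 565.2·0.03 = 246.657 m^2.
Required A₂ = 0.161·2563.484/0.68 = 606.943 sabins.
Absorption to add: 606.943 − 246.657 = 360.286 sabins.
Net gain per m^2: Δα = 0.70 − 0.03 = 0.67.
Area = ΔA/Δα = 360.286/0.67 = 537.7 m^2.

537.7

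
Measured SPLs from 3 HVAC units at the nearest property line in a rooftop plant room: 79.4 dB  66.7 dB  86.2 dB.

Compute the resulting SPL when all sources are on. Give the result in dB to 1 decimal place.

87.1 dB

Converting to relative power and adding: 10^(79.4/10) + 10^(66.7/10) + 10^(86.2/10) = 5.086e+08.
L_total = 10·log₁₀(5.086e+08) = 87.1 dB.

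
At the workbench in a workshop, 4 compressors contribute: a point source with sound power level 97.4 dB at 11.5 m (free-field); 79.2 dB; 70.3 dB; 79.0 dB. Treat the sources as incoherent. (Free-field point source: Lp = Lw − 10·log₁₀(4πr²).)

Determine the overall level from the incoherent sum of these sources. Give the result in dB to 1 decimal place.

Source at 11.5 m: Lp = 97.4 − 10·log₁₀(4π·11.5²) = 97.4 − 10·log₁₀(1661.903) = 65.2 dB.
Converting to relative power and adding: 10^(65.2/10) + 10^(79.2/10) + 10^(70.3/10) + 10^(79.0/10) = 1.766e+08.
Back to dB: 10·log₁₀ Σ = 82.5 dB.

82.5 dB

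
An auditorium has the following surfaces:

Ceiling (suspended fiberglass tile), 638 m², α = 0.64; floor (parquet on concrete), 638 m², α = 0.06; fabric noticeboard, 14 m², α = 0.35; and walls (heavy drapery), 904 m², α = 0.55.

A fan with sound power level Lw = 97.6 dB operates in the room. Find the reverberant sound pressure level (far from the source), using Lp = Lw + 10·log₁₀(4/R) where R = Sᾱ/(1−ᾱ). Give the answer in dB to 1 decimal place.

71.4 dB

A = 948.700 sabins; S = 2194.0 m².
ᾱ = 0.4324, so room constant R = A/(1−ᾱ) = 1671.424 m².
Lp = Lw + 10 log₁₀(4/R) = 97.6 -26.21 = 71.4 dB.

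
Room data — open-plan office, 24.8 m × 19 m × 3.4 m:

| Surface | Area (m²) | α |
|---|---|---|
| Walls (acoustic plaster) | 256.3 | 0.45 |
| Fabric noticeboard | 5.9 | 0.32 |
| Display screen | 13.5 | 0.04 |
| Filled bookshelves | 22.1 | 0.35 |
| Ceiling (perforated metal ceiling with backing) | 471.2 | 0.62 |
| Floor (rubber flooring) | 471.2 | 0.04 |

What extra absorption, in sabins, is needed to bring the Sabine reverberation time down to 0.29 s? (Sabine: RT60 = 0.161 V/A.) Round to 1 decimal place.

Total absorption A₁ = 256.3*0.45 + 5.9*0.32 + 13.5*0.04 + 22.1*0.35 + 471.2*0.62 + 471.2*0.04
  = 115.335 + 1.888 + 0.540 + 7.735 + 292.144 + 18.848 = 436.490 m² sabins.
Target A₂ = 0.161·1602.08/0.29 = 889.431 sabins (V = 1602.08 m³).
Shortfall: 889.431 − 436.490 = 452.9 sabins.

452.9 sabins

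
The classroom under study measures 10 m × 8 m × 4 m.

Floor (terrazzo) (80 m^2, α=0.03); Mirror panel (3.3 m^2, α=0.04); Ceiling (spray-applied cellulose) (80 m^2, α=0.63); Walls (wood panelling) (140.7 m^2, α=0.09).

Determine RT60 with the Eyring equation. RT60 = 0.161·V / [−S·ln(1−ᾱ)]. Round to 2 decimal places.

S = Σ Sᵢ = 304.0 m^2.
Absorption A = 80·0.03 + 3.3·0.04 + 80·0.63 + 140.7·0.09 = 65.595 sabins.
ᾱ = 65.595 / 304.0 = 0.2158.
Eyring denominator: −S ln(1−ᾱ) = 73.900.
V = 10 × 8 × 4 = 320 m³.
RT60 = 0.161 × 320 / 73.900 = 0.70 s.

0.70 seconds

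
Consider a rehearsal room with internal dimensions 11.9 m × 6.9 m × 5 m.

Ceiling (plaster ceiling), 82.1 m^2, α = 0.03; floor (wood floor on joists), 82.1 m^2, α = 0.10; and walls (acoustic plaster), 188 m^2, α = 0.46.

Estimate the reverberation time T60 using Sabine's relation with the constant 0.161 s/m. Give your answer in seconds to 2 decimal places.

0.68 s

Total absorption A = 82.1*0.03 + 82.1*0.10 + 188*0.46
  = 2.463 + 8.210 + 86.480 = 97.153 m^2 sabins.
Room volume: 410.55 m³.
T = 0.161 V/A = 0.161·410.55/97.153 = 0.68 s.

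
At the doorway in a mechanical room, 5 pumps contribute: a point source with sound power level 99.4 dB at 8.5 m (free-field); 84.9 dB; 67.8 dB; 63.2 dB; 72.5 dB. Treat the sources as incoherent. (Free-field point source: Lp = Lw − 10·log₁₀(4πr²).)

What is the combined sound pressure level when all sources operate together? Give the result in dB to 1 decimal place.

Source at 8.5 m: Lp = 99.4 − 10·log₁₀(4π·8.5²) = 99.4 − 10·log₁₀(907.920) = 69.8 dB.
Σ 10^(Lᵢ/10) = 3.445e+08.
Combined level = 10 log₁₀(3.445e+08) = 85.4 dB.

85.4 dB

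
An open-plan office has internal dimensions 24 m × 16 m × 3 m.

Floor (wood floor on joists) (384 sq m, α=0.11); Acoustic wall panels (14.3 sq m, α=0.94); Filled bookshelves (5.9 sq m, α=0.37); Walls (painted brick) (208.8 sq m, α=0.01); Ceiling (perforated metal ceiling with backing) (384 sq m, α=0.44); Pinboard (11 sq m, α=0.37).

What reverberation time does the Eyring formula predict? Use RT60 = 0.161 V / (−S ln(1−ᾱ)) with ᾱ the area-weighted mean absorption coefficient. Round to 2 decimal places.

0.70 sec

S = Σ Sᵢ = 1008.0 sq m.
Absorption A = 384×0.11 + 14.3×0.94 + 5.9×0.37 + 208.8×0.01 + 384×0.44 + 11×0.37 = 232.983 sabins.
Mean coefficient ᾱ = A/S = 0.2311.
−S·ln(1−ᾱ) = −1008.0 × ln(1 − 0.2311) = 264.897.
V = 24 × 16 × 3 = 1152 m³.
RT60 = 0.161 × 1152 / 264.897 = 0.70 s.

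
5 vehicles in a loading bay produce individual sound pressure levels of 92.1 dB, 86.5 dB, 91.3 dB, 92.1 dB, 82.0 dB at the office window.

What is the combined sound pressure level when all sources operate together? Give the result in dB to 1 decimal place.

Sum in the linear (power) domain: Σ 10^(Lᵢ/10) = 10^(92.1/10) + 10^(86.5/10) + 10^(91.3/10) + 10^(92.1/10) + 10^(82.0/10) = 5.198e+09.
L_total = 10·log₁₀(5.198e+09) = 97.2 dB.

97.2 dB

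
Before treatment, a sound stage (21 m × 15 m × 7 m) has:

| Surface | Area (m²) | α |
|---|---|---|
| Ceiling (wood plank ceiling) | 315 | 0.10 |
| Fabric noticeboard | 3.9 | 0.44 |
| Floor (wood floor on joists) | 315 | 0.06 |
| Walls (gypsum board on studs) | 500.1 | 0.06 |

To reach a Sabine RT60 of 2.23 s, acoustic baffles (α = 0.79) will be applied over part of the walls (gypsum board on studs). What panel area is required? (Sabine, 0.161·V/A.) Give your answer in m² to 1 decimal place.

105.6

A₁ = Σ Sᵢαᵢ = 315*0.10 + 3.9*0.44 + 315*0.06 + 500.1*0.06 = 82.122 sabins.
V = 2205 m³. Target absorption A₂ = 0.161 × 2205 / 2.23 = 159.195 sabins.
ΔA needed = 159.195 − 82.122 = 77.073 sabins.
Net gain per m²: Δα = 0.79 − 0.06 = 0.73.
Area = ΔA/Δα = 77.073/0.73 = 105.6 m².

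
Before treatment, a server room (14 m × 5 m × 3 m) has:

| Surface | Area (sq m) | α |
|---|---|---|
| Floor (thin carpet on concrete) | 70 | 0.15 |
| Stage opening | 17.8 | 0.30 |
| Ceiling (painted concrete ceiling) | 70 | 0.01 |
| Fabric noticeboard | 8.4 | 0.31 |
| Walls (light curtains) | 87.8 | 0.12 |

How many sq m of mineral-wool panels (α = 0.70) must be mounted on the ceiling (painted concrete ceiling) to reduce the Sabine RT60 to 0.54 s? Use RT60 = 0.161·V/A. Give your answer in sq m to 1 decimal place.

47.7

Equivalent absorption area: A₁ = 70*0.15 + 17.8*0.30 + 70*0.01 + 8.4*0.31 + 87.8*0.12 = 29.680 sq m.
V = 210 m³. Target absorption A₂ = 0.161 × 210 / 0.54 = 62.611 sabins.
Absorption to add: 62.611 − 29.680 = 32.931 sabins.
Net gain per sq m: Δα = 0.70 − 0.01 = 0.69.
Area = ΔA/Δα = 32.931/0.69 = 47.7 sq m.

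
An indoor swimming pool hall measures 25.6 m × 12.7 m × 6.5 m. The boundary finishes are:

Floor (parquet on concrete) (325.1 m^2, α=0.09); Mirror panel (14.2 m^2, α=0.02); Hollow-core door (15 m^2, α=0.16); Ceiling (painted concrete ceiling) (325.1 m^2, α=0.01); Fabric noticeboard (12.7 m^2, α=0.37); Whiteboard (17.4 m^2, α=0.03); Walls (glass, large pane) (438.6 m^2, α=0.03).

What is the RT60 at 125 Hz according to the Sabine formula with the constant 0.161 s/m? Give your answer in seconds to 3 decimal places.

6.351 sec

Total absorption A = 325.1*0.09 + 14.2*0.02 + 15*0.16 + 325.1*0.01 + 12.7*0.37 + 17.4*0.03 + 438.6*0.03
  = 29.259 + 0.284 + 2.400 + 3.251 + 4.699 + 0.522 + 13.158 = 53.573 m^2 sabins.
V = 25.6·12.7·6.5 = 2113.28 m³.
Sabine: RT60 = 0.161 × 2113.28 / 53.573 = 6.351 s.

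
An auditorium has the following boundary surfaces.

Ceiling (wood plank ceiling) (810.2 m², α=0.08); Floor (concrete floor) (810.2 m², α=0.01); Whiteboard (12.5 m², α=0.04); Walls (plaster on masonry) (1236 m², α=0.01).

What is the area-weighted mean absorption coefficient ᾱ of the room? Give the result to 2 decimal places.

0.03

Total surface area S = 2868.9 m².
Weighted sum Σ Sα = 85.778.
ᾱ = 85.778 / 2868.9 = 0.03.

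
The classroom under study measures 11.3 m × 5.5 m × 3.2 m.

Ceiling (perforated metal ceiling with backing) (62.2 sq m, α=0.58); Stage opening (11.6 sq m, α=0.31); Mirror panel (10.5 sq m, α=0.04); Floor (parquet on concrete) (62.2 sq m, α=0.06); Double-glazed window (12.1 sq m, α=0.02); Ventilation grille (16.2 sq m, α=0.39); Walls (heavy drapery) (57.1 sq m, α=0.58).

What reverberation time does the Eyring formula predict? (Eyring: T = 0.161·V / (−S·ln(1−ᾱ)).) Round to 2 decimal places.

0.31 seconds

Total surface area S = 62.2 + 11.6 + 10.5 + 62.2 + 12.1 + 16.2 + 57.1 = 231.9 sq m.
Σ(Sᵢαᵢ) = 62.2×0.58 + 11.6×0.31 + 10.5×0.04 + 62.2×0.06 + 12.1×0.02 + 16.2×0.39 + 57.1×0.58 = 83.502.
ᾱ = 83.502 / 231.9 = 0.3601.
Eyring denominator: −S ln(1−ᾱ) = 103.530.
V = 11.3 × 5.5 × 3.2 = 198.88 m³.
RT60 = 0.161 × 198.88 / 103.530 = 0.31 s.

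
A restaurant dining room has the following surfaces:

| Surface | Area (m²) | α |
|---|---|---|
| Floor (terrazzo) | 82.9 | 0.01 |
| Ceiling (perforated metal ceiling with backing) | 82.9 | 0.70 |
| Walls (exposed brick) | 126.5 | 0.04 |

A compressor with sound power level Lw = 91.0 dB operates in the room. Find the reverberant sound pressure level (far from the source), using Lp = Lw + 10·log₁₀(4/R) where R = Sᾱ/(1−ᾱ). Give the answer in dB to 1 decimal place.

77.9 dB

Σ(Sᵢαᵢ) = 82.9×0.01 + 82.9×0.70 + 126.5×0.04 = 63.919; total area S = 292.3 m².
ᾱ = 63.919/292.3 = 0.2187; R = Sᾱ/(1−ᾱ) = 63.919/(1−0.2187) = 81.811 m².
Lp = 91.0 + 10·log₁₀(4/81.811) = 91.0 + (-13.11) = 77.9 dB.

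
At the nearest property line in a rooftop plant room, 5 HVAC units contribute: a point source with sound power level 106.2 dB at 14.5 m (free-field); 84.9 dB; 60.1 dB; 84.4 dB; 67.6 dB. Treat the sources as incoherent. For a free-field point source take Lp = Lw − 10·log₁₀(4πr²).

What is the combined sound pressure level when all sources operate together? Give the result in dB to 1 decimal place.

87.8 dB

Source at 14.5 m: Lp = 106.2 − 10·log₁₀(4π·14.5²) = 106.2 − 10·log₁₀(2642.079) = 72.0 dB.
Σ 10^(Lᵢ/10) = 6.071e+08.
Back to dB: 10·log₁₀ Σ = 87.8 dB.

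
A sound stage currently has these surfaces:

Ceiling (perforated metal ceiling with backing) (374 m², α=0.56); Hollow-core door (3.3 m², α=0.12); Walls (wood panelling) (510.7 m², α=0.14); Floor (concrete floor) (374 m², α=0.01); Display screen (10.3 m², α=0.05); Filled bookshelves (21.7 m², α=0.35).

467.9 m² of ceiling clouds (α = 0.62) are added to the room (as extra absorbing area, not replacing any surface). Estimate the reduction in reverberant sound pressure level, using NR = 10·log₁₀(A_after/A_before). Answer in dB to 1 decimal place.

3.0 dB

Total absorption A_before = 374*0.56 + 3.3*0.12 + 510.7*0.14 + 374*0.01 + 10.3*0.05 + 21.7*0.35
  = 209.440 + 0.396 + 71.498 + 3.740 + 0.515 + 7.595 = 293.184 m² sabins.
Treatment contributes 467.9·0.62 = 290.098 sabins.
New total A_after = 583.282 sabins.
Reduction = 10 log₁₀(A_after/A_before) = 10 log₁₀(1.9895) = 3.0 dB.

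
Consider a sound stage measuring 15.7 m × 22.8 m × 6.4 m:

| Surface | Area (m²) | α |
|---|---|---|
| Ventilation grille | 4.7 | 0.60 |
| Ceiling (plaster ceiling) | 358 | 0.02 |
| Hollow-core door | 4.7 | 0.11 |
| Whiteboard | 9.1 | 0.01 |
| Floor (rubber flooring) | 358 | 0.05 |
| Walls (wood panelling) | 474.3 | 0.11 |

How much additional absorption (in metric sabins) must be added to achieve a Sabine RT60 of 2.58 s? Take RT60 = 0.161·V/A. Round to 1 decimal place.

62.3 sabins

Equivalent absorption area: A₁ = 4.7×0.60 + 358×0.02 + 4.7×0.11 + 9.1×0.01 + 358×0.05 + 474.3×0.11 = 80.661 m².
For T = 2.58 s, need A₂ = 0.161·V/T = 0.161·2290.944/2.58 = 142.962 sabins.
Additional absorption ΔA = 142.962 − 80.661 = 62.3 sabins.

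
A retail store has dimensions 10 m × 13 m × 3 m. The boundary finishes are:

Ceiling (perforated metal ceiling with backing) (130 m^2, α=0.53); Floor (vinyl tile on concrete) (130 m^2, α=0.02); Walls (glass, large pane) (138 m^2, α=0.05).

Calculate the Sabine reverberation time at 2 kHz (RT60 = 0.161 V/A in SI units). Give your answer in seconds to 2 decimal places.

Summing Sᵢαᵢ: 68.900 + 2.600 + 6.900 → A = 78.400 sabins.
V = 10·13·3 = 390 m³.
RT60 = 0.161 · V / A = 0.161 × 390 / 78.400 = 0.80 s.

0.80 seconds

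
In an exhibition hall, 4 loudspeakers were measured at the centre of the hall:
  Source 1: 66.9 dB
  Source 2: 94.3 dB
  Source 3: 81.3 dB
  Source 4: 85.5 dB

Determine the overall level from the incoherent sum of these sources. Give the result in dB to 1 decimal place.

Σ 10^(Lᵢ/10) = 3.186e+09.
L_total = 10·log₁₀(3.186e+09) = 95.0 dB.

95.0 dB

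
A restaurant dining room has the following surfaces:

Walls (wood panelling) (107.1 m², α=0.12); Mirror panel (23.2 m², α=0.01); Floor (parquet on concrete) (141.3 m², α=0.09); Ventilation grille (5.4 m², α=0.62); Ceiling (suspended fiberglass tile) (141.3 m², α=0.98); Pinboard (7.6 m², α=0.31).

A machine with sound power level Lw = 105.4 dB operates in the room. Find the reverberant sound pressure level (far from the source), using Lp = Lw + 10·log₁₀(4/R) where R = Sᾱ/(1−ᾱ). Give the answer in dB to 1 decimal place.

86.9 dB

A = 169.979 sabins; S = 425.9 m².
ᾱ = 0.3991, so room constant R = A/(1−ᾱ) = 282.874 m².
Lp = 105.4 + 10·log₁₀(4/282.874) = 105.4 + (-18.50) = 86.9 dB.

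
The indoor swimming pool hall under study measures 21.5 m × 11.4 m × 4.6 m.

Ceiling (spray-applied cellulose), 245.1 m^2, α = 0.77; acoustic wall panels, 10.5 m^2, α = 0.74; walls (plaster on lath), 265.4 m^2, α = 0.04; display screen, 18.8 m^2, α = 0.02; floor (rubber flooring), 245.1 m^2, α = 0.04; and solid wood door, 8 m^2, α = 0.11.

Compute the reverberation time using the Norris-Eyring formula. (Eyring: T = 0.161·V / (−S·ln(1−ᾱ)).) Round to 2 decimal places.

S = Σ Sᵢ = 792.9 m^2.
Absorption A = 245.1·0.77 + 10.5·0.74 + 265.4·0.04 + 18.8·0.02 + 245.1·0.04 + 8·0.11 = 218.173 sabins.
Mean coefficient ᾱ = A/S = 0.2752.
−S·ln(1−ᾱ) = −792.9 × ln(1 − 0.2752) = 255.202.
V = 21.5 × 11.4 × 4.6 = 1127.46 m³.
RT60 = 0.161 × 1127.46 / 255.202 = 0.71 s.

0.71 s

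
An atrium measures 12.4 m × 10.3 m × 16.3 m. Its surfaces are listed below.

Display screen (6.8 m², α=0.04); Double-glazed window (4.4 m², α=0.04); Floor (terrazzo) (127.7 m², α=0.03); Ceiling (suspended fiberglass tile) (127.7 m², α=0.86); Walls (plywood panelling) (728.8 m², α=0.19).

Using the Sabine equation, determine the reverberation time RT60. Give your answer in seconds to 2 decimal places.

A = Σ Sᵢαᵢ = 6.8*0.04 + 4.4*0.04 + 127.7*0.03 + 127.7*0.86 + 728.8*0.19 = 252.573 sabins.
Volume V = 12.4 × 10.3 × 16.3 = 2081.836 m³.
RT60 = 0.161 · V / A = 0.161 × 2081.836 / 252.573 = 1.33 s.

1.33 sec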